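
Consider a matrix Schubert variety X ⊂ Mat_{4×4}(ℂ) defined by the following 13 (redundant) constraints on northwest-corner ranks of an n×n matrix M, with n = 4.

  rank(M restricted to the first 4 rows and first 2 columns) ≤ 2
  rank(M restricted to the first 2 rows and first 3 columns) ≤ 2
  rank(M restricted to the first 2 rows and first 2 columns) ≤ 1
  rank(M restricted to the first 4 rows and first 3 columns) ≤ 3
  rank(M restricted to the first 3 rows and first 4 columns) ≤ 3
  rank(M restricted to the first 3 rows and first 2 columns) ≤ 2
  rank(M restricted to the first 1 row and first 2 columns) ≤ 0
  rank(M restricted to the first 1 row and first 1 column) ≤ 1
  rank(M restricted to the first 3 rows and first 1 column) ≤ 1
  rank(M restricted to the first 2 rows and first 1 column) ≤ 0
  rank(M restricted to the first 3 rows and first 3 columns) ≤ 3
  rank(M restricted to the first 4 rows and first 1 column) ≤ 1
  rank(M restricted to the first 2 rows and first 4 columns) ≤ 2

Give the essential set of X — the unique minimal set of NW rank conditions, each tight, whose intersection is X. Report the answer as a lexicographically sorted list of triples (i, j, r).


Rank table r_w(4×4) implied by the 13 constraints:

  row 1: 0 0 1 1
  row 2: 0 1 2 2
  row 3: 1 2 3 3
  row 4: 1 2 3 4

second differences of R give the permutation w = (3, 2, 1, 4).

D(w) has 3 cells with 2 SE-corners; essential set:

[(1, 2, 0), (2, 1, 0)]


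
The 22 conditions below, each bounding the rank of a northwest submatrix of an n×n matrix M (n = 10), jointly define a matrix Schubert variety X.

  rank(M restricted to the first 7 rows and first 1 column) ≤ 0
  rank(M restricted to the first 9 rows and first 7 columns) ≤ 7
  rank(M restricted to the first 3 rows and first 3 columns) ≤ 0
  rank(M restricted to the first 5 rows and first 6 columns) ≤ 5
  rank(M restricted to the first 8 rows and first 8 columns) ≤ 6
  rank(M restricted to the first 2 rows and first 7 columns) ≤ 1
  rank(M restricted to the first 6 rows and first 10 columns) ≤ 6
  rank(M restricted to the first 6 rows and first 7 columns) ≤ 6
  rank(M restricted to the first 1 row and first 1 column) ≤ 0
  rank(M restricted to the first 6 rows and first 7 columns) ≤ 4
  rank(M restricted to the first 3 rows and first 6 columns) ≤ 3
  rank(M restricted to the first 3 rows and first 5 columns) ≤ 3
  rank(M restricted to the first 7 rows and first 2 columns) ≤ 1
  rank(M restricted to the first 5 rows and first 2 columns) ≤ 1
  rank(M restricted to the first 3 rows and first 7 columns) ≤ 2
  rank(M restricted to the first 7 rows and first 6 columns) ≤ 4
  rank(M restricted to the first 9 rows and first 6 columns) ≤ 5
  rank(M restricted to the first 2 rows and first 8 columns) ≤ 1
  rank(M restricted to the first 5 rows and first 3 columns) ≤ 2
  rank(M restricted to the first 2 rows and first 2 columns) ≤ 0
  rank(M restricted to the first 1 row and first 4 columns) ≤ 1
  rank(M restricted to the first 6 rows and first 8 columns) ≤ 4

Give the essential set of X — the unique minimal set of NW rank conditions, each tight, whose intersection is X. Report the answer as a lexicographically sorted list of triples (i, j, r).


Propagating the 22 rank bounds to every northwest block:

  0, 0, 0, 1, 1, 1, 1, 1, 1, 1
  0, 0, 0, 1, 1, 1, 1, 1, 2, 2
  0, 0, 0, 1, 2, 2, 2, 2, 3, 3
  0, 1, 1, 2, 3, 3, 3, 3, 4, 4
  0, 1, 2, 3, 4, 4, 4, 4, 5, 5
  0, 1, 2, 3, 4, 4, 4, 4, 5, 6
  0, 1, 2, 3, 4, 4, 5, 5, 6, 7
  1, 2, 3, 4, 5, 5, 6, 6, 7, 8
  1, 2, 3, 4, 5, 5, 6, 7, 8, 9
  1, 2, 3, 4, 5, 6, 7, 8, 9, 10

second differences of R give the permutation w = (4, 9, 5, 2, 3, 10, 7, 1, 8, 6).

|D(w)|=22, |Ess(w)|=6:

[(2, 8, 1), (3, 3, 0), (6, 8, 4), (7, 1, 0), (7, 6, 4), (9, 6, 5)]


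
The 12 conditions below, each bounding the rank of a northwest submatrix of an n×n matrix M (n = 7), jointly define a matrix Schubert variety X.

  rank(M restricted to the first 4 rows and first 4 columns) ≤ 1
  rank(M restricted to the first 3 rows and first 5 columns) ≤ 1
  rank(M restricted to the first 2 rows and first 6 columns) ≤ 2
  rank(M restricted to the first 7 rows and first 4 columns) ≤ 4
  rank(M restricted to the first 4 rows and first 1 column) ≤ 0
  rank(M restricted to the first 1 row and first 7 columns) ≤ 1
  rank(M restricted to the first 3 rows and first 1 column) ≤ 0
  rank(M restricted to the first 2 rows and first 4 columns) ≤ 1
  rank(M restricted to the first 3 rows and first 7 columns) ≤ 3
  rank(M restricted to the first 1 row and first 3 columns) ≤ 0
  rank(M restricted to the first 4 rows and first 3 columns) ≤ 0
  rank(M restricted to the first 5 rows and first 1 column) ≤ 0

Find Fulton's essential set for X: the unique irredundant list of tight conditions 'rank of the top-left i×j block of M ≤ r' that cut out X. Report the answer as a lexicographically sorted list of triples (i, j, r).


Propagating the 12 rank bounds to every northwest block:

  R[1]: 0 | 0 | 0 | 1 | 1 | 1 | 1
  R[2]: 0 | 0 | 0 | 1 | 1 | 2 | 2
  R[3]: 0 | 0 | 0 | 1 | 1 | 2 | 3
  R[4]: 0 | 0 | 0 | 1 | 2 | 3 | 4
  R[5]: 0 | 1 | 1 | 2 | 3 | 4 | 5
  R[6]: 1 | 2 | 2 | 3 | 4 | 5 | 6
  R[7]: 1 | 2 | 3 | 4 | 5 | 6 | 7

the unique w with this rank table is (4, 6, 7, 5, 2, 1, 3).

3 SE-corners of the 15-cell Rothe diagram give Ess(w):

[(3, 5, 1), (4, 3, 0), (5, 1, 0)]


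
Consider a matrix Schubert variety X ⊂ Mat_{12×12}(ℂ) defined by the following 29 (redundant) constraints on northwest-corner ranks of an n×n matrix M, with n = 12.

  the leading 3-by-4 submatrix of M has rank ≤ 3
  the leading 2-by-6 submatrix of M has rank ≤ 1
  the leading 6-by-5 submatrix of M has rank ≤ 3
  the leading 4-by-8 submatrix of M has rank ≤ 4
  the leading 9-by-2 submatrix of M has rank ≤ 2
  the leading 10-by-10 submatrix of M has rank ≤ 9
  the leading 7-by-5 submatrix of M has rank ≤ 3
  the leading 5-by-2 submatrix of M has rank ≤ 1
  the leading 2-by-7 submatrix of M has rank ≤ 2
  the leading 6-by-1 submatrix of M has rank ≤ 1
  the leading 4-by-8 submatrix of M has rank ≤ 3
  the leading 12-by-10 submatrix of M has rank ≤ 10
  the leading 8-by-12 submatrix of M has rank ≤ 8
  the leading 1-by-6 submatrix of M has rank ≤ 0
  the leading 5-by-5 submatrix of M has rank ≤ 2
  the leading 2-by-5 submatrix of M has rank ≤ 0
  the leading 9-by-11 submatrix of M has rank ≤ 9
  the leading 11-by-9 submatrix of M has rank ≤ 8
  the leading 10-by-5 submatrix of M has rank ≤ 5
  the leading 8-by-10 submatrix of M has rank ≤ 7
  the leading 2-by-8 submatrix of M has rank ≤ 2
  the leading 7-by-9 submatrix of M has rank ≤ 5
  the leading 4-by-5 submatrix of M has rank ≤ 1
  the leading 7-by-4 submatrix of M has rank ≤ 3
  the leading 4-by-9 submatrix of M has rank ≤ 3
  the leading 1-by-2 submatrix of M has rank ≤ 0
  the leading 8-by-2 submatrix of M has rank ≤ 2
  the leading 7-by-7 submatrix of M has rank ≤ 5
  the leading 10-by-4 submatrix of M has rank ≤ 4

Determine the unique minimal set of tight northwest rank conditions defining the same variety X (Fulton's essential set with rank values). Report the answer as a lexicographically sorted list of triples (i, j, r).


The tightest implied rank at each (i,j), from the 29 conditions:

  i=1: 0 0 0 0 0 0 1 1 1 1 1 1
  i=2: 0 0 0 0 0 1 2 2 2 2 2 2
  i=3: 1 1 1 1 1 2 3 3 3 3 3 3
  i=4: 1 1 1 1 1 2 3 3 3 4 4 4
  i=5: 1 1 2 2 2 3 4 4 4 5 5 5
  i=6: 1 2 3 3 3 4 5 5 5 6 6 6
  i=7: 1 2 3 3 3 4 5 5 5 6 7 7
  i=8: 1 2 3 4 4 5 6 6 6 7 8 8
  i=9: 1 2 3 4 5 6 7 7 7 8 9 9
  i=10: 1 2 3 4 5 6 7 8 8 9 10 10
  i=11: 1 2 3 4 5 6 7 8 8 9 10 11
  i=12: 1 2 3 4 5 6 7 8 9 10 11 12

hence w(1..12) = (7, 6, 1, 10, 3, 2, 11, 4, 5, 8, 12, 9).

Fulton essential set (8 of the 23 Rothe cells):

[(1, 6, 0), (2, 5, 0), (4, 5, 1), (4, 9, 3), (5, 2, 1), (7, 5, 3), (7, 9, 5), (11, 9, 8)]


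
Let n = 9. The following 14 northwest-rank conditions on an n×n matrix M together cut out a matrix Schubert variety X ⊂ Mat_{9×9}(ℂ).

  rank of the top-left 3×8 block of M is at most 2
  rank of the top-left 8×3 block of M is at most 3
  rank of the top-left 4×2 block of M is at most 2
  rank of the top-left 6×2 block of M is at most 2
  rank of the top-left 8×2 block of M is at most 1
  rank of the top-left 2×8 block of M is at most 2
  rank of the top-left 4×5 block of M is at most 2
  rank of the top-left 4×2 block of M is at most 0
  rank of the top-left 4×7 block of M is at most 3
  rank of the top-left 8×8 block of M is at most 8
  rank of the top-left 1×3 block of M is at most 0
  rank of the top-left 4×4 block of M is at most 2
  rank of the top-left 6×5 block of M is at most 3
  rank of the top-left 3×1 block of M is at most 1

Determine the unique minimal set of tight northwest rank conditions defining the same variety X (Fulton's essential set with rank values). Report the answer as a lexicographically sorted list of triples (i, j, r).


Rank table r_w(9×9) implied by the 14 constraints:

  row 1: 0  0  0  1  1  1  1  1  1
  row 2: 0  0  1  2  2  2  2  2  2
  row 3: 0  0  1  2  2  2  2  2  3
  row 4: 0  0  1  2  2  3  3  3  4
  row 5: 1  1  2  3  3  4  4  4  5
  row 6: 1  1  2  3  3  4  5  5  6
  row 7: 1  1  2  3  4  5  6  6  7
  row 8: 1  1  2  3  4  5  6  7  8
  row 9: 1  2  3  4  5  6  7  8  9

so w = (4, 3, 9, 6, 1, 7, 5, 8, 2).

|D(w)|=18, |Ess(w)|=6:

[(1, 3, 0), (3, 8, 2), (4, 2, 0), (4, 5, 2), (6, 5, 3), (8, 2, 1)]


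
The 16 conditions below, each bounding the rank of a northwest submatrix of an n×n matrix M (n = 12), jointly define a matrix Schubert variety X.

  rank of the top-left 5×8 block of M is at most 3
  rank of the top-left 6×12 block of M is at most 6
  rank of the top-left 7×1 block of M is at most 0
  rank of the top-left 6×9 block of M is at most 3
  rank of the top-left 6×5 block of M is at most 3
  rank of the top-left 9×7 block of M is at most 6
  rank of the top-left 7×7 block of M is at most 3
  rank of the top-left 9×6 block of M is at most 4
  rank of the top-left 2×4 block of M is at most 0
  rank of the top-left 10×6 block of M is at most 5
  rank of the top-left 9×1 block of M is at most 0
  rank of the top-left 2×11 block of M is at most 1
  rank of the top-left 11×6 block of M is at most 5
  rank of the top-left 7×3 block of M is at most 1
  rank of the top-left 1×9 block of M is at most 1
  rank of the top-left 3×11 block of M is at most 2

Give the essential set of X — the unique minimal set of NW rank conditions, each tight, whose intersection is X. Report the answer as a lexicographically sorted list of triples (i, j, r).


Propagating the 16 rank bounds to every northwest block:

  R[1]: 0, 0, 0, 0, 1, 1, 1, 1, 1, 1, 1, 1
  R[2]: 0, 0, 0, 0, 1, 1, 1, 1, 1, 1, 1, 2
  R[3]: 0, 1, 1, 1, 2, 2, 2, 2, 2, 2, 2, 3
  R[4]: 0, 1, 1, 2, 3, 3, 3, 3, 3, 3, 3, 4
  R[5]: 0, 1, 1, 2, 3, 3, 3, 3, 3, 4, 4, 5
  R[6]: 0, 1, 1, 2, 3, 3, 3, 3, 3, 4, 5, 6
  R[7]: 0, 1, 1, 2, 3, 3, 3, 4, 4, 5, 6, 7
  R[8]: 0, 1, 2, 3, 4, 4, 4, 5, 5, 6, 7, 8
  R[9]: 0, 1, 2, 3, 4, 4, 5, 6, 6, 7, 8, 9
  R[10]: 1, 2, 3, 4, 5, 5, 6, 7, 7, 8, 9, 10
  R[11]: 1, 2, 3, 4, 5, 5, 6, 7, 8, 9, 10, 11
  R[12]: 1, 2, 3, 4, 5, 6, 7, 8, 9, 10, 11, 12

the unique w with this rank table is (5, 12, 2, 4, 10, 11, 8, 3, 7, 1, 9, 6).

D(w) has 37 cells with 8 SE-corners; essential set:

[(2, 4, 0), (2, 11, 1), (6, 9, 3), (7, 3, 1), (7, 7, 3), (9, 1, 0), (9, 6, 4), (11, 6, 5)]


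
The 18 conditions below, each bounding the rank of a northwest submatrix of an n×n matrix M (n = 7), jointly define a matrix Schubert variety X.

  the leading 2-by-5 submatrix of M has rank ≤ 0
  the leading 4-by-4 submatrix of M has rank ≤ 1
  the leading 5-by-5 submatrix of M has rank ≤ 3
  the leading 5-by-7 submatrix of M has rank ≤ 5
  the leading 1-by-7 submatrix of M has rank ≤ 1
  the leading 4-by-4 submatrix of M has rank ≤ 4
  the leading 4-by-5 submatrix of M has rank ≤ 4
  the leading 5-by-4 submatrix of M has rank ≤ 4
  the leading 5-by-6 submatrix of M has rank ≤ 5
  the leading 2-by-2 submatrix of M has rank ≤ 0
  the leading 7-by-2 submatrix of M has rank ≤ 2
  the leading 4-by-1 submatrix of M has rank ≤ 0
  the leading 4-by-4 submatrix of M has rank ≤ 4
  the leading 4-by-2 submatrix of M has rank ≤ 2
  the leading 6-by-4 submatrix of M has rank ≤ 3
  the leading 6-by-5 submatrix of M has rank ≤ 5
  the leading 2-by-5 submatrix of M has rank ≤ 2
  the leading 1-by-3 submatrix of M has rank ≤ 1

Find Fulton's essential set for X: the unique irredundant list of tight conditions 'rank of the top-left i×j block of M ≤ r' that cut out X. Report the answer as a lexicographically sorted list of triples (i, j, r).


Propagating the 18 rank bounds to every northwest block:

  0, 0, 0, 0, 0, 1, 1
  0, 0, 0, 0, 0, 1, 2
  0, 1, 1, 1, 1, 2, 3
  0, 1, 1, 1, 2, 3, 4
  1, 2, 2, 2, 3, 4, 5
  1, 2, 3, 3, 4, 5, 6
  1, 2, 3, 4, 5, 6, 7

giving w = (6, 7, 2, 5, 1, 3, 4) via Δ²R.

ℓ(w)=14; the 3 essential cells (i,j,r):

[(2, 5, 0), (4, 1, 0), (4, 4, 1)]


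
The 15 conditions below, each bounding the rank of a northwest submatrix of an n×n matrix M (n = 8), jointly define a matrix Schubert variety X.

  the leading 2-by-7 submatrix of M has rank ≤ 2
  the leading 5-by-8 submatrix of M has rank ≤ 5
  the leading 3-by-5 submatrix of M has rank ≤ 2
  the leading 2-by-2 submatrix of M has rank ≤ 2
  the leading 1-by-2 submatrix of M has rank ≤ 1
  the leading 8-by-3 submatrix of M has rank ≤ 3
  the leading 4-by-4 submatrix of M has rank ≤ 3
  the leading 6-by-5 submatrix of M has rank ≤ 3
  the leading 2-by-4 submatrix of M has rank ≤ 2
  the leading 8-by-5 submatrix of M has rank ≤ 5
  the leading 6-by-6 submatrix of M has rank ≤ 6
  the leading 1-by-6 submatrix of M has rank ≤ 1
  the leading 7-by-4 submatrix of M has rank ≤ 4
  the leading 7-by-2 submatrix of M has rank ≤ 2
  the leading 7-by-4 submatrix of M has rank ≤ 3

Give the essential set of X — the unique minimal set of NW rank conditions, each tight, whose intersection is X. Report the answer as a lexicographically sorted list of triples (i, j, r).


Recovering R(i,j) via the rank-extension bound from the 15 conditions:

  1 1 1 1 1 1 1 1
  1 2 2 2 2 2 2 2
  1 2 2 2 2 3 3 3
  1 2 3 3 3 4 4 4
  1 2 3 3 3 4 5 5
  1 2 3 3 3 4 5 6
  1 2 3 3 4 5 6 7
  1 2 3 4 5 6 7 8

hence w(1..8) = (1, 2, 6, 3, 7, 8, 5, 4).

Fulton essential set (3 of the 8 Rothe cells):

[(3, 5, 2), (6, 5, 3), (7, 4, 3)]


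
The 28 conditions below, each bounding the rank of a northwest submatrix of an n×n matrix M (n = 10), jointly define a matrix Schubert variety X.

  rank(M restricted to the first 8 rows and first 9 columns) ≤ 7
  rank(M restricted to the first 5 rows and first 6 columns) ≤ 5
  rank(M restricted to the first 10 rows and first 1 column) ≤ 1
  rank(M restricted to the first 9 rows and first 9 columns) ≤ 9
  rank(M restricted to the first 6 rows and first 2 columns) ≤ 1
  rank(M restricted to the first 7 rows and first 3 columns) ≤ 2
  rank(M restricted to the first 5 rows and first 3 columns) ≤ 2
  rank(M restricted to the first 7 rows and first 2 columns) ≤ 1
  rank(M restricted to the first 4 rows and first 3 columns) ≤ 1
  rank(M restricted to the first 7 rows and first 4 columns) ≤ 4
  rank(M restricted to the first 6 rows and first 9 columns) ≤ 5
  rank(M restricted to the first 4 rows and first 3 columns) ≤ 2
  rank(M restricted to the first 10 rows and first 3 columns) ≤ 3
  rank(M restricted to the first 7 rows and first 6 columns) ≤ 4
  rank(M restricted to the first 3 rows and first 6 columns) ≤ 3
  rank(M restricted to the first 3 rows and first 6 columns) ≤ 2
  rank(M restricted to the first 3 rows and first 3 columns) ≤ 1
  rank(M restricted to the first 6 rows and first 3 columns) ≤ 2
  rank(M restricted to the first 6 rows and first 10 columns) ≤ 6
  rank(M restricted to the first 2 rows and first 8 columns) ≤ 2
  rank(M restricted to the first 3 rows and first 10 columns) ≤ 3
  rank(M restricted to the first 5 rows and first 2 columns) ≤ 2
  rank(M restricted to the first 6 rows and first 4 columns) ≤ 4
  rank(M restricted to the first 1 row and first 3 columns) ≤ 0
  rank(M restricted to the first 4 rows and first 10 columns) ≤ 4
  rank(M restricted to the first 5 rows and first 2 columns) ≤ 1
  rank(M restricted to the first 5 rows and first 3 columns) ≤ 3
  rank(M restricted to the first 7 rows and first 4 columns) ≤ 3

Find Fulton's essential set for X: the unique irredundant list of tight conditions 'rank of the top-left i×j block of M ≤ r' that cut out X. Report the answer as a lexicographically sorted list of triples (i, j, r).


Recovering R(i,j) via the rank-extension bound from the 28 conditions:

  row 1: 0, 0, 0, 1, 1, 1, 1, 1, 1, 1
  row 2: 1, 1, 1, 2, 2, 2, 2, 2, 2, 2
  row 3: 1, 1, 1, 2, 2, 2, 3, 3, 3, 3
  row 4: 1, 1, 1, 2, 3, 3, 4, 4, 4, 4
  row 5: 1, 1, 2, 3, 4, 4, 5, 5, 5, 5
  row 6: 1, 1, 2, 3, 4, 4, 5, 5, 5, 6
  row 7: 1, 1, 2, 3, 4, 4, 5, 6, 6, 7
  row 8: 1, 2, 3, 4, 5, 5, 6, 7, 7, 8
  row 9: 1, 2, 3, 4, 5, 6, 7, 8, 8, 9
  row 10: 1, 2, 3, 4, 5, 6, 7, 8, 9, 10

so w = (4, 1, 7, 5, 3, 10, 8, 2, 6, 9).

D(w) has 16 cells with 6 SE-corners; essential set:

[(1, 3, 0), (3, 6, 2), (4, 3, 1), (6, 9, 5), (7, 2, 1), (7, 6, 4)]


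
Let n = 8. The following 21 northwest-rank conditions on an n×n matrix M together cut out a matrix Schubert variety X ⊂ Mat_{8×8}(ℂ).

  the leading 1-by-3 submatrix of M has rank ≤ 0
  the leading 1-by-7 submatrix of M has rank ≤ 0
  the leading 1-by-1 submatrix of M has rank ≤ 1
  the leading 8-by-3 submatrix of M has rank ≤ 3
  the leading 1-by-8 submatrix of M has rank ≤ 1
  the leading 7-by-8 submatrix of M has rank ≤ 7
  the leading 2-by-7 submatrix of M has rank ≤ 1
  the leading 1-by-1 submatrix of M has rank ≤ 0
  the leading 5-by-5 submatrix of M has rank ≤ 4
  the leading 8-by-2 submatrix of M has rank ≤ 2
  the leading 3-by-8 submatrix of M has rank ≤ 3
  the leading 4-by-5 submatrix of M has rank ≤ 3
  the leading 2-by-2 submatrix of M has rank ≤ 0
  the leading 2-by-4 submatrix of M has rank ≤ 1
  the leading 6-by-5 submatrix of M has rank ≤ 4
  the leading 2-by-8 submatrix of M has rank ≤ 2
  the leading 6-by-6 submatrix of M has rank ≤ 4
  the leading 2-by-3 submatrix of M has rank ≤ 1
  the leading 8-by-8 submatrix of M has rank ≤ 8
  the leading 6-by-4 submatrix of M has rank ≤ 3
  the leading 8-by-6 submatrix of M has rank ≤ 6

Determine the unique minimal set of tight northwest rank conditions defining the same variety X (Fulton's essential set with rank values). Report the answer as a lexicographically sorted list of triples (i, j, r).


Reconstructing r_w from the 21 given conditions:

  0, 0, 0, 0, 0, 0, 0, 1
  0, 0, 1, 1, 1, 1, 1, 2
  1, 1, 2, 2, 2, 2, 2, 3
  1, 2, 3, 3, 3, 3, 3, 4
  1, 2, 3, 3, 4, 4, 4, 5
  1, 2, 3, 3, 4, 4, 5, 6
  1, 2, 3, 4, 5, 5, 6, 7
  1, 2, 3, 4, 5, 6, 7, 8

the unique w with this rank table is (8, 3, 1, 2, 5, 7, 4, 6).

Rothe diagram D(w) (12 cells), 4 SE-corners (essential conditions):

[(1, 7, 0), (2, 2, 0), (6, 4, 3), (6, 6, 4)]


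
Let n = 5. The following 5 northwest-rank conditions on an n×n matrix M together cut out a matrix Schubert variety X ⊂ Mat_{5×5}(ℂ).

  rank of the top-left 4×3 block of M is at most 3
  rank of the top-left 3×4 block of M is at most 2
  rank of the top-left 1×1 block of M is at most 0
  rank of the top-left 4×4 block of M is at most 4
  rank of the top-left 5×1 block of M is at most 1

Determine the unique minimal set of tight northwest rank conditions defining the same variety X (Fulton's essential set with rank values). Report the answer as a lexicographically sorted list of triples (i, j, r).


Computing R[i][j] = min implied NW-rank bound (n=5, 5 conditions):

  R[1]: 0, 1, 1, 1, 1
  R[2]: 1, 2, 2, 2, 2
  R[3]: 1, 2, 2, 2, 3
  R[4]: 1, 2, 3, 3, 4
  R[5]: 1, 2, 3, 4, 5

the unique w with this rank table is (2, 1, 5, 3, 4).

|D(w)|=3, |Ess(w)|=2:

[(1, 1, 0), (3, 4, 2)]


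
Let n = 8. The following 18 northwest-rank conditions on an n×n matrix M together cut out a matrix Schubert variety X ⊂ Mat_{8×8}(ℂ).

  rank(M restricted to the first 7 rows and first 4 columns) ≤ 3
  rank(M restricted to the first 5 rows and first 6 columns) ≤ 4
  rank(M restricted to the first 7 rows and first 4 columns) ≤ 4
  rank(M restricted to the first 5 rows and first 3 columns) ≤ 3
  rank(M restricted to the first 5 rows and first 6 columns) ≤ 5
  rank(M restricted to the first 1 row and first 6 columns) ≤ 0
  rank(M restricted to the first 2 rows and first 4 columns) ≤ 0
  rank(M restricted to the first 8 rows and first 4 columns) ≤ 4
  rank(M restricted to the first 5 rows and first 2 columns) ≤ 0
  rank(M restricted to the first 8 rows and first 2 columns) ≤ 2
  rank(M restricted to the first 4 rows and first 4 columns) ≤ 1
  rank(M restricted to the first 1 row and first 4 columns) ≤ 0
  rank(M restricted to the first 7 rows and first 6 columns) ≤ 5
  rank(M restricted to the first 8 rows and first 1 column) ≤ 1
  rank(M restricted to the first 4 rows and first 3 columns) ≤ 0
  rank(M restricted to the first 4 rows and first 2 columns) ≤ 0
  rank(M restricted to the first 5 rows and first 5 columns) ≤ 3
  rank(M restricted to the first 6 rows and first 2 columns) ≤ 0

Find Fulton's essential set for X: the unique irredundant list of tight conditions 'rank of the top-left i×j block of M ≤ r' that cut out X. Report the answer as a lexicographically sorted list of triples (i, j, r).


Propagating the 18 rank bounds to every northwest block:

  row 1: 0 | 0 | 0 | 0 | 0 | 0 | 1 | 1
  row 2: 0 | 0 | 0 | 0 | 1 | 1 | 2 | 2
  row 3: 0 | 0 | 0 | 1 | 2 | 2 | 3 | 3
  row 4: 0 | 0 | 0 | 1 | 2 | 3 | 4 | 4
  row 5: 0 | 0 | 1 | 2 | 3 | 4 | 5 | 5
  row 6: 0 | 0 | 1 | 2 | 3 | 4 | 5 | 6
  row 7: 1 | 1 | 2 | 3 | 4 | 5 | 6 | 7
  row 8: 1 | 2 | 3 | 4 | 5 | 6 | 7 | 8

second differences of R give the permutation w = (7, 5, 4, 6, 3, 8, 1, 2).

ℓ(w)=20; the 4 essential cells (i,j,r):

[(1, 6, 0), (2, 4, 0), (4, 3, 0), (6, 2, 0)]


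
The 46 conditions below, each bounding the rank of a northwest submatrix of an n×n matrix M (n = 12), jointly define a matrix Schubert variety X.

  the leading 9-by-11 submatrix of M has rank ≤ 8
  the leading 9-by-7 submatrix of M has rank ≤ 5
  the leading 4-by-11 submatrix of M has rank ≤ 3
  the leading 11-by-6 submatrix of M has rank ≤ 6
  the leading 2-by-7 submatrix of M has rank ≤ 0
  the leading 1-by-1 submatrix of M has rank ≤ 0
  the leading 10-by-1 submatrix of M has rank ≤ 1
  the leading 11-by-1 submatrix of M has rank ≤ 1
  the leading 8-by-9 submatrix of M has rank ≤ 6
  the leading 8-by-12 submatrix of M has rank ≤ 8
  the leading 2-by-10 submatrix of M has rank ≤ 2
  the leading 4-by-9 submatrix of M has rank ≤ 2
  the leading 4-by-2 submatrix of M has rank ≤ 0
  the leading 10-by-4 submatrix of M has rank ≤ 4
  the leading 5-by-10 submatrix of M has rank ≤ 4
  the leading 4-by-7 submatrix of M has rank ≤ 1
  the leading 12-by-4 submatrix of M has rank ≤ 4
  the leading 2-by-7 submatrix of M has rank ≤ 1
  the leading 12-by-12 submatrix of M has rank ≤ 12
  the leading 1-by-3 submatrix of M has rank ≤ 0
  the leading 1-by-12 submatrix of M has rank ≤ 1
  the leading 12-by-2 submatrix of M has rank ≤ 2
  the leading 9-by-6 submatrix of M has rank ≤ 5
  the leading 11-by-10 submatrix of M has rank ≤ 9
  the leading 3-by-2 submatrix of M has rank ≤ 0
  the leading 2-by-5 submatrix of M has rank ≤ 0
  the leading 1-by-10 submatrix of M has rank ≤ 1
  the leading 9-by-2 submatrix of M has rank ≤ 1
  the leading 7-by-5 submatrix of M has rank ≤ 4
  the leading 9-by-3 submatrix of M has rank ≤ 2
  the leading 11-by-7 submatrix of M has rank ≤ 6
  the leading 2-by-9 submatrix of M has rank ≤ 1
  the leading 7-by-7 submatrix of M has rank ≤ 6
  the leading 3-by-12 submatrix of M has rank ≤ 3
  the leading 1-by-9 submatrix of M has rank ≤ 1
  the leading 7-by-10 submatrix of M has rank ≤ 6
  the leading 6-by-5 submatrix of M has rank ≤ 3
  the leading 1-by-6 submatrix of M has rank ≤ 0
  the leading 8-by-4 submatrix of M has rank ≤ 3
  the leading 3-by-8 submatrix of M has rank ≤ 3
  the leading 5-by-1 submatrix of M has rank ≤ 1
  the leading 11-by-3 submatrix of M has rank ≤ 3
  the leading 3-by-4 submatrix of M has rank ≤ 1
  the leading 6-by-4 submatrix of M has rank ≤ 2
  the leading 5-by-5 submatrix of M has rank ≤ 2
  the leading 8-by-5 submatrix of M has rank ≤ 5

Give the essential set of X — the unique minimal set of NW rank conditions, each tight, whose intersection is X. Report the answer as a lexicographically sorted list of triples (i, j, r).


Reconstructing r_w from the 46 given conditions:

  R[1]: 0  0  0  0  0  0  0  1  1  1  1  1
  R[2]: 0  0  0  0  0  0  0  1  1  2  2  2
  R[3]: 0  0  1  1  1  1  1  2  2  3  3  3
  R[4]: 0  0  1  1  1  1  1  2  2  3  3  4
  R[5]: 1  1  2  2  2  2  2  3  3  4  4  5
  R[6]: 1  1  2  2  3  3  3  4  4  5  5  6
  R[7]: 1  1  2  3  4  4  4  5  5  6  6  7
  R[8]: 1  1  2  3  4  5  5  6  6  7  7  8
  R[9]: 1  1  2  3  4  5  5  6  7  8  8  9
  R[10]: 1  2  3  4  5  6  6  7  8  9  9  10
  R[11]: 1  2  3  4  5  6  6  7  8  9  10  11
  R[12]: 1  2  3  4  5  6  7  8  9  10  11  12

the unique w with this rank table is (8, 10, 3, 12, 1, 5, 4, 6, 9, 2, 11, 7).

Rothe diagram D(w) (32 cells), 10 SE-corners (essential conditions):

[(2, 7, 0), (2, 9, 1), (4, 2, 0), (4, 7, 1), (4, 9, 2), (4, 11, 3), (6, 4, 2), (9, 2, 1), (9, 7, 5), (11, 7, 6)]


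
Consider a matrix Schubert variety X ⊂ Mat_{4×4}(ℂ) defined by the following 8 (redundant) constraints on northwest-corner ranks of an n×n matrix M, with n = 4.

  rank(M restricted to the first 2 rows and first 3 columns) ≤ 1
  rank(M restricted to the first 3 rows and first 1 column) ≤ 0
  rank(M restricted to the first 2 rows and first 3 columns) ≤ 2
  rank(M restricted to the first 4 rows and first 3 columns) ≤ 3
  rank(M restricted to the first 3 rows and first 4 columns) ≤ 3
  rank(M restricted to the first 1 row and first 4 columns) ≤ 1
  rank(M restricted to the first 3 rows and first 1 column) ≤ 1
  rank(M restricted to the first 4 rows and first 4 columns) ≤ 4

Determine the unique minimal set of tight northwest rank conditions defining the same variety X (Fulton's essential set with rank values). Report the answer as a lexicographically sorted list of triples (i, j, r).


Computing R[i][j] = min implied NW-rank bound (n=4, 8 conditions):

  i=1: 0, 1, 1, 1
  i=2: 0, 1, 1, 2
  i=3: 0, 1, 2, 3
  i=4: 1, 2, 3, 4

the unique w with this rank table is (2, 4, 3, 1).

D(w) has 4 cells with 2 SE-corners; essential set:

[(2, 3, 1), (3, 1, 0)]


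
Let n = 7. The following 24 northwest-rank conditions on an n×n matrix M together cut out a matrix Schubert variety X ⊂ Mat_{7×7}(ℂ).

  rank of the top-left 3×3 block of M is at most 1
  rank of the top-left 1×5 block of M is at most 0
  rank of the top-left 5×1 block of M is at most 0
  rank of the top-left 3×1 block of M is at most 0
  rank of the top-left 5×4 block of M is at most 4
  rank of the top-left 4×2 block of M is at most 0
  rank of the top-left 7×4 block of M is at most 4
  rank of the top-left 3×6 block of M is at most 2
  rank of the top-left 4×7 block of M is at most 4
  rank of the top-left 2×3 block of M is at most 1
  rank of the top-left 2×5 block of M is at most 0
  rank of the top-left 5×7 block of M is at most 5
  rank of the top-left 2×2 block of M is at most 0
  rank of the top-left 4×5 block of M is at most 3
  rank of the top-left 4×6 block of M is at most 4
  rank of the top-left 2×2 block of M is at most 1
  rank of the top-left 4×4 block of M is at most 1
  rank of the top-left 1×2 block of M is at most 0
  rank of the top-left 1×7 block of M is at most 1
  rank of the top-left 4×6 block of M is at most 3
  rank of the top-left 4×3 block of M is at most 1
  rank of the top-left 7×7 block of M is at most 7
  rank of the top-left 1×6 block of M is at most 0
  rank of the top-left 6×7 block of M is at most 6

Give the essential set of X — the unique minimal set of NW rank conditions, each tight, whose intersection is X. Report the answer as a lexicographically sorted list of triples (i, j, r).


Reconstructing r_w from the 24 given conditions:

  i=1: 0 0 0 0 0 0 1
  i=2: 0 0 0 0 0 1 2
  i=3: 0 0 1 1 1 2 3
  i=4: 0 0 1 1 2 3 4
  i=5: 0 1 2 2 3 4 5
  i=6: 1 2 3 3 4 5 6
  i=7: 1 2 3 4 5 6 7

giving w = (7, 6, 3, 5, 2, 1, 4) via Δ²R.

ℓ(w)=17; the 5 essential cells (i,j,r):

[(1, 6, 0), (2, 5, 0), (4, 2, 0), (4, 4, 1), (5, 1, 0)]


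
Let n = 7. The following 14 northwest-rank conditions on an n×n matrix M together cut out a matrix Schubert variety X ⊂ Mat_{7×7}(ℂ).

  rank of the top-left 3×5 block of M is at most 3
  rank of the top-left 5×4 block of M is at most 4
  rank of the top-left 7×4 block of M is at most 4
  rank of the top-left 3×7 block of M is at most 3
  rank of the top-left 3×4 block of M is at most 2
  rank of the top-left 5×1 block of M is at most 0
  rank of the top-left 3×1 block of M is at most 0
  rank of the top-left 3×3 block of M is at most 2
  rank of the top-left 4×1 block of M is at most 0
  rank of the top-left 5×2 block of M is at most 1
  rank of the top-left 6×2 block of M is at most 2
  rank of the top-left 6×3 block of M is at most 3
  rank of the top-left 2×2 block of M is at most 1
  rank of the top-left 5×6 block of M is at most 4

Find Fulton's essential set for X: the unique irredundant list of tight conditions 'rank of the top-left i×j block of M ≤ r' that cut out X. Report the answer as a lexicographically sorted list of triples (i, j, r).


Recovering R(i,j) via the rank-extension bound from the 14 conditions:

  0  1  1  1  1  1  1
  0  1  2  2  2  2  2
  0  1  2  2  3  3  3
  0  1  2  3  4  4  4
  0  1  2  3  4  4  5
  1  2  3  4  5  5  6
  1  2  3  4  5  6  7

hence w(1..7) = (2, 3, 5, 4, 7, 1, 6).

D(w) has 7 cells with 3 SE-corners; essential set:

[(3, 4, 2), (5, 1, 0), (5, 6, 4)]


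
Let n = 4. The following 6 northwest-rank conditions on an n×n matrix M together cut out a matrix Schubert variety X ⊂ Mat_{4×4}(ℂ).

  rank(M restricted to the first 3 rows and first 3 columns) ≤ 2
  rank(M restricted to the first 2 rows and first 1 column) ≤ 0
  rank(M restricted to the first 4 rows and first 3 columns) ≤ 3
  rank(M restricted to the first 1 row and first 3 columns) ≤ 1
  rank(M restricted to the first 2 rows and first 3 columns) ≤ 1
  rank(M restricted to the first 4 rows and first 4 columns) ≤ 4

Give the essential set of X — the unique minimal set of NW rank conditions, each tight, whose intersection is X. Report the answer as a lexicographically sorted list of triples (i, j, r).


Rank table r_w(4×4) implied by the 6 constraints:

  0 1 1 1
  0 1 1 2
  1 2 2 3
  1 2 3 4

reading off 1-entries of Δ²R: w = (2, 4, 1, 3).

D(w) has 3 cells with 2 SE-corners; essential set:

[(2, 1, 0), (2, 3, 1)]


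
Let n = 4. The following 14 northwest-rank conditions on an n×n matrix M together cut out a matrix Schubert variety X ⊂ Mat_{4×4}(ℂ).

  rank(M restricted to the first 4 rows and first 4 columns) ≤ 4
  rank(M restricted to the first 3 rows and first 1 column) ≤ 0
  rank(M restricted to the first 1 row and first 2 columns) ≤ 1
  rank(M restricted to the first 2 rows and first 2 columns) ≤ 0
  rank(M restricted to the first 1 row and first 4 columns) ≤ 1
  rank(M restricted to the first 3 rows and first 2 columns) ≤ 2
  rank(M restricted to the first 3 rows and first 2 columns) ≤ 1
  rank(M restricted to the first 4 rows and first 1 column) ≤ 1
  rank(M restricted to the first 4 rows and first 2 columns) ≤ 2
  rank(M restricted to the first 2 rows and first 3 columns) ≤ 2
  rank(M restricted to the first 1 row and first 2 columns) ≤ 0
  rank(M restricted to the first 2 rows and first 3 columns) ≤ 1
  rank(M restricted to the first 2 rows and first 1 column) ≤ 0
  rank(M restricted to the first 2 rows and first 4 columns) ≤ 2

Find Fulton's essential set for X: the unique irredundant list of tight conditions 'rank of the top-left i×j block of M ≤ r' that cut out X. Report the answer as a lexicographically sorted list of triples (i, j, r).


Rank table r_w(4×4) implied by the 14 constraints:

  R[1]: 0  0  1  1
  R[2]: 0  0  1  2
  R[3]: 0  1  2  3
  R[4]: 1  2  3  4

reading off 1-entries of Δ²R: w = (3, 4, 2, 1).

Fulton essential set (2 of the 5 Rothe cells):

[(2, 2, 0), (3, 1, 0)]


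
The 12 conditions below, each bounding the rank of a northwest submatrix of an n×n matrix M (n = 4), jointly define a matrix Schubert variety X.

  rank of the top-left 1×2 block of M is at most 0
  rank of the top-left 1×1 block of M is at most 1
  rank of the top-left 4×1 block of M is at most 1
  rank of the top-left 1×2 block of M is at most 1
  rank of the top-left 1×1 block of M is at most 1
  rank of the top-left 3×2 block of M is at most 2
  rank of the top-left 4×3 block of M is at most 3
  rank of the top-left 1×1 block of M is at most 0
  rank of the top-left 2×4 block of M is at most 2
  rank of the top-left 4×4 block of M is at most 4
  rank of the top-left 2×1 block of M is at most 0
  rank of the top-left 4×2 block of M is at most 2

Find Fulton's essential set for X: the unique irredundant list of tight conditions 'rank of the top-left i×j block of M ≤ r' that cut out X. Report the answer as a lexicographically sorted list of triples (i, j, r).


Recovering R(i,j) via the rank-extension bound from the 12 conditions:

  0  0  1  1
  0  1  2  2
  1  2  3  3
  1  2  3  4

so w = (3, 2, 1, 4).

|D(w)|=3, |Ess(w)|=2:

[(1, 2, 0), (2, 1, 0)]


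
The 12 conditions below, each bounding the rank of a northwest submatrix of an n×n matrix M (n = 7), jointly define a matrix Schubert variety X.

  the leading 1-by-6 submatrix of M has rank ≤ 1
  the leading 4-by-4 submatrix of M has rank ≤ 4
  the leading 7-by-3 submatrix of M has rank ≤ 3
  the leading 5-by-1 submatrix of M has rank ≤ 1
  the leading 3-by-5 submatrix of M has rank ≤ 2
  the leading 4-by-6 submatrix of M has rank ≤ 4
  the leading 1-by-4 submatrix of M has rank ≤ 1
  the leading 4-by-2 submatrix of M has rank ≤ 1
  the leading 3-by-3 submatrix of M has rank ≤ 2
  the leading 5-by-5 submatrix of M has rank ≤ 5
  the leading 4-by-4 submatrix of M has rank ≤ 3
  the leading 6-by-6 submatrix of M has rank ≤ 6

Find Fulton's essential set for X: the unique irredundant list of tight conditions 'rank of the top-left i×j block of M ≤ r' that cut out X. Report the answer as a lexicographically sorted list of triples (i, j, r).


Recovering R(i,j) via the rank-extension bound from the 12 conditions:

  1 | 1 | 1 | 1 | 1 | 1 | 1
  1 | 1 | 2 | 2 | 2 | 2 | 2
  1 | 1 | 2 | 2 | 2 | 3 | 3
  1 | 1 | 2 | 3 | 3 | 4 | 4
  1 | 2 | 3 | 4 | 4 | 5 | 5
  1 | 2 | 3 | 4 | 5 | 6 | 6
  1 | 2 | 3 | 4 | 5 | 6 | 7

hence w(1..7) = (1, 3, 6, 4, 2, 5, 7).

2 SE-corners of the 5-cell Rothe diagram give Ess(w):

[(3, 5, 2), (4, 2, 1)]


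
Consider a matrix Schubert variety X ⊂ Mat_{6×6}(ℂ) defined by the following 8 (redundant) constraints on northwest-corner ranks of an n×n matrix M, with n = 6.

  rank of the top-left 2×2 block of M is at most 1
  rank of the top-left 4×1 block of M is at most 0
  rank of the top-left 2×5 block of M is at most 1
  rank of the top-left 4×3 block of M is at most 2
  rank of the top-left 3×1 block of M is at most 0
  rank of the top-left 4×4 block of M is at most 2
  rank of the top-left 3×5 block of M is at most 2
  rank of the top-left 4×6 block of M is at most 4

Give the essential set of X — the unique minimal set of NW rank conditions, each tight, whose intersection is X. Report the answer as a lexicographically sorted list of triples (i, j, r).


The tightest implied rank at each (i,j), from the 8 conditions:

  i=1: 0  1  1  1  1  1
  i=2: 0  1  1  1  1  2
  i=3: 0  1  2  2  2  3
  i=4: 0  1  2  2  3  4
  i=5: 1  2  3  3  4  5
  i=6: 1  2  3  4  5  6

second differences of R give the permutation w = (2, 6, 3, 5, 1, 4).

|D(w)|=8, |Ess(w)|=3:

[(2, 5, 1), (4, 1, 0), (4, 4, 2)]


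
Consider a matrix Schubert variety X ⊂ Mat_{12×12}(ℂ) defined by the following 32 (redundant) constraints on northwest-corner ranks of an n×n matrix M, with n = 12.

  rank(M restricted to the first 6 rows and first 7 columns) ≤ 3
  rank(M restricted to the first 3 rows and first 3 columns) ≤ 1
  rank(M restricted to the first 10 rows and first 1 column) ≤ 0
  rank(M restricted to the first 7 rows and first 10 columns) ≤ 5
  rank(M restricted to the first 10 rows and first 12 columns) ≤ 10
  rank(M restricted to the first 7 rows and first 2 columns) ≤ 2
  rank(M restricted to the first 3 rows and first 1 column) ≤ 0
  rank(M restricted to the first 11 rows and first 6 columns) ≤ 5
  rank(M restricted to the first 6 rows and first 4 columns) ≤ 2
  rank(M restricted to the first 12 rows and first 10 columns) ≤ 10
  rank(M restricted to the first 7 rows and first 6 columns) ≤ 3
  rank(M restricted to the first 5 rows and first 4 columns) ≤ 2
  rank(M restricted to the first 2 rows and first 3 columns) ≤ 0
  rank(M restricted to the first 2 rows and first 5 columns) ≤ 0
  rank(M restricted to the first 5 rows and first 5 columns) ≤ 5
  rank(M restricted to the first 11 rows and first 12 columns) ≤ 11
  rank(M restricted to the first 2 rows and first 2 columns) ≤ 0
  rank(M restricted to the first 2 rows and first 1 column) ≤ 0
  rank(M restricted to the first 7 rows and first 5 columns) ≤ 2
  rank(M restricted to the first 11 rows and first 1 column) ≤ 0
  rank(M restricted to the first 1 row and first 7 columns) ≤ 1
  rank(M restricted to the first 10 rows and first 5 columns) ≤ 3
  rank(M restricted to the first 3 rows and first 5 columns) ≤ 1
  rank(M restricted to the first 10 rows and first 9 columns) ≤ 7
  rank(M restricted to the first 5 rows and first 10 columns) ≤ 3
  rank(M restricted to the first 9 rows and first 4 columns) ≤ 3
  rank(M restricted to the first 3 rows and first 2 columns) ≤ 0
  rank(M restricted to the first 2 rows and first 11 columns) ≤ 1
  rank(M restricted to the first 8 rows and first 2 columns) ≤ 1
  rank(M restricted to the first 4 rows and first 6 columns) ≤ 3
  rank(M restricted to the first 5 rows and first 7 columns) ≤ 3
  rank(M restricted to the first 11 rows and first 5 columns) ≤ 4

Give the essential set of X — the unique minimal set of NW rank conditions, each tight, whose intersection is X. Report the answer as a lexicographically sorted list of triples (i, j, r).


The tightest implied rank at each (i,j), from the 32 conditions:

  R[1]: 0 | 0 | 0 | 0 | 0 | 1 | 1 | 1 | 1 | 1 | 1 | 1
  R[2]: 0 | 0 | 0 | 0 | 0 | 1 | 1 | 1 | 1 | 1 | 1 | 2
  R[3]: 0 | 0 | 1 | 1 | 1 | 2 | 2 | 2 | 2 | 2 | 2 | 3
  R[4]: 0 | 1 | 2 | 2 | 2 | 3 | 3 | 3 | 3 | 3 | 3 | 4
  R[5]: 0 | 1 | 2 | 2 | 2 | 3 | 3 | 3 | 3 | 3 | 4 | 5
  R[6]: 0 | 1 | 2 | 2 | 2 | 3 | 3 | 4 | 4 | 4 | 5 | 6
  R[7]: 0 | 1 | 2 | 2 | 2 | 3 | 4 | 5 | 5 | 5 | 6 | 7
  R[8]: 0 | 1 | 2 | 3 | 3 | 4 | 5 | 6 | 6 | 6 | 7 | 8
  R[9]: 0 | 1 | 2 | 3 | 3 | 4 | 5 | 6 | 7 | 7 | 8 | 9
  R[10]: 0 | 1 | 2 | 3 | 3 | 4 | 5 | 6 | 7 | 8 | 9 | 10
  R[11]: 0 | 1 | 2 | 3 | 4 | 5 | 6 | 7 | 8 | 9 | 10 | 11
  R[12]: 1 | 2 | 3 | 4 | 5 | 6 | 7 | 8 | 9 | 10 | 11 | 12

so w = (6, 12, 3, 2, 11, 8, 7, 4, 9, 10, 5, 1).

Rothe diagram D(w) (38 cells), 8 SE-corners (essential conditions):

[(2, 5, 0), (2, 11, 1), (3, 2, 0), (5, 10, 3), (6, 7, 3), (7, 5, 2), (10, 5, 3), (11, 1, 0)]


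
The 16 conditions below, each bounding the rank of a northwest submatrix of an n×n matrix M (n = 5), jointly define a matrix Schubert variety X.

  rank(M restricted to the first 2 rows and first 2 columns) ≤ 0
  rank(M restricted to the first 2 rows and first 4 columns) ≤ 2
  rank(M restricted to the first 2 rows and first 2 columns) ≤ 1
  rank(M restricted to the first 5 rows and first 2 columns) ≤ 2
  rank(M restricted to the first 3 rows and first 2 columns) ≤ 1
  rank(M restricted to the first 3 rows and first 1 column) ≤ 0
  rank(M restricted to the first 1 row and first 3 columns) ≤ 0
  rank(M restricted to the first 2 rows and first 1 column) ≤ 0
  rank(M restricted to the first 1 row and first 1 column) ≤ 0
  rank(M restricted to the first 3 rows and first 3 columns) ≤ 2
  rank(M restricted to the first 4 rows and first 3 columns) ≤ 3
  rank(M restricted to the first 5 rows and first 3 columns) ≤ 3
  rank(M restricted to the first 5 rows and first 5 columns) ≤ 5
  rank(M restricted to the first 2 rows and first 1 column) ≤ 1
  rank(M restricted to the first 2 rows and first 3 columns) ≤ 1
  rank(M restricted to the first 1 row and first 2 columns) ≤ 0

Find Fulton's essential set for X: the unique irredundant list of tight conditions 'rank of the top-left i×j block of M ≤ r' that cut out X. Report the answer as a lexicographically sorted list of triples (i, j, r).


Propagating the 16 rank bounds to every northwest block:

  R[1]: 0 | 0 | 0 | 1 | 1
  R[2]: 0 | 0 | 1 | 2 | 2
  R[3]: 0 | 1 | 2 | 3 | 3
  R[4]: 1 | 2 | 3 | 4 | 4
  R[5]: 1 | 2 | 3 | 4 | 5

the unique w with this rank table is (4, 3, 2, 1, 5).

ℓ(w)=6; the 3 essential cells (i,j,r):

[(1, 3, 0), (2, 2, 0), (3, 1, 0)]
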